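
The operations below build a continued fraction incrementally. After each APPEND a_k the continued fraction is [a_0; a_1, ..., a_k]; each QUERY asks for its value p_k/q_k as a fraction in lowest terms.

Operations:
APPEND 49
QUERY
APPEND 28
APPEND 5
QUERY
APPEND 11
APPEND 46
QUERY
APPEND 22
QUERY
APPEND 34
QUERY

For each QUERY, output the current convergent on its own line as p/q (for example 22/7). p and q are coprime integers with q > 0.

APPEND 49: p_0 = 49·1 + 0 = 49, q_0 = 49·0 + 1 = 1 → 49/1
APPEND 28: p_1 = 28·49 + 1 = 1373, q_1 = 28·1 + 0 = 28 → 1373/28
APPEND 5: p_2 = 5·1373 + 49 = 6914, q_2 = 5·28 + 1 = 141 → 6914/141
APPEND 11: p_3 = 11·6914 + 1373 = 77427, q_3 = 11·141 + 28 = 1579 → 77427/1579
APPEND 46: p_4 = 46·77427 + 6914 = 3568556, q_4 = 46·1579 + 141 = 72775 → 3568556/72775
APPEND 22: p_5 = 22·3568556 + 77427 = 78585659, q_5 = 22·72775 + 1579 = 1602629 → 78585659/1602629
APPEND 34: p_6 = 34·78585659 + 3568556 = 2675480962, q_6 = 34·1602629 + 72775 = 54562161 → 2675480962/54562161

49/1
6914/141
3568556/72775
78585659/1602629
2675480962/54562161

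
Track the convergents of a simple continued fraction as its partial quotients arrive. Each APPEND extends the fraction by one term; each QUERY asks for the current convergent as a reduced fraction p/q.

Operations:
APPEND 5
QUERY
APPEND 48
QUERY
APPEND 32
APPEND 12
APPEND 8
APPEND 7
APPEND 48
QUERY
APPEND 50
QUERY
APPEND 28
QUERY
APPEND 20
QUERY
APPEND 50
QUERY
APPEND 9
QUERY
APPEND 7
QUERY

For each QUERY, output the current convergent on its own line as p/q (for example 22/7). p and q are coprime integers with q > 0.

5/1
241/48
257367309/51260017
12873711634/2564065653
360721293061/71845098301
7227299572854/1439466031673
361725699935761/72045146681951
3262758598994703/649845786169232
23201035892898682/4620965649866575

APPEND 5: p_0 = 5·1 + 0 = 5, q_0 = 5·0 + 1 = 1 → 5/1
APPEND 48: p_1 = 48·5 + 1 = 241, q_1 = 48·1 + 0 = 48 → 241/48
APPEND 32: p_2 = 32·241 + 5 = 7717, q_2 = 32·48 + 1 = 1537 → 7717/1537
APPEND 12: p_3 = 12·7717 + 241 = 92845, q_3 = 12·1537 + 48 = 18492 → 92845/18492
APPEND 8: p_4 = 8·92845 + 7717 = 750477, q_4 = 8·18492 + 1537 = 149473 → 750477/149473
APPEND 7: p_5 = 7·750477 + 92845 = 5346184, q_5 = 7·149473 + 18492 = 1064803 → 5346184/1064803
APPEND 48: p_6 = 48·5346184 + 750477 = 257367309, q_6 = 48·1064803 + 149473 = 51260017 → 257367309/51260017
APPEND 50: p_7 = 50·257367309 + 5346184 = 12873711634, q_7 = 50·51260017 + 1064803 = 2564065653 → 12873711634/2564065653
APPEND 28: p_8 = 28·12873711634 + 257367309 = 360721293061, q_8 = 28·2564065653 + 51260017 = 71845098301 → 360721293061/71845098301
APPEND 20: p_9 = 20·360721293061 + 12873711634 = 7227299572854, q_9 = 20·71845098301 + 2564065653 = 1439466031673 → 7227299572854/1439466031673
APPEND 50: p_10 = 50·7227299572854 + 360721293061 = 361725699935761, q_10 = 50·1439466031673 + 71845098301 = 72045146681951 → 361725699935761/72045146681951
APPEND 9: p_11 = 9·361725699935761 + 7227299572854 = 3262758598994703, q_11 = 9·72045146681951 + 1439466031673 = 649845786169232 → 3262758598994703/649845786169232
APPEND 7: p_12 = 7·3262758598994703 + 361725699935761 = 23201035892898682, q_12 = 7·649845786169232 + 72045146681951 = 4620965649866575 → 23201035892898682/4620965649866575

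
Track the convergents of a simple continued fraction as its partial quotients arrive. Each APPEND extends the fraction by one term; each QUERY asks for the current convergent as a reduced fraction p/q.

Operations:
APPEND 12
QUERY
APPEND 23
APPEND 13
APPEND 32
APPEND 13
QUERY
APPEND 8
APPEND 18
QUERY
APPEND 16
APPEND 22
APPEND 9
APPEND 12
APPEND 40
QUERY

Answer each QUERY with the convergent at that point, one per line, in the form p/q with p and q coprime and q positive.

12/1
1510222/125399
221068264/18356069
343823701619323/28548881130942

APPEND 12: p_0 = 12·1 + 0 = 12, q_0 = 12·0 + 1 = 1 → 12/1
APPEND 23: p_1 = 23·12 + 1 = 277, q_1 = 23·1 + 0 = 23 → 277/23
APPEND 13: p_2 = 13·277 + 12 = 3613, q_2 = 13·23 + 1 = 300 → 3613/300
APPEND 32: p_3 = 32·3613 + 277 = 115893, q_3 = 32·300 + 23 = 9623 → 115893/9623
APPEND 13: p_4 = 13·115893 + 3613 = 1510222, q_4 = 13·9623 + 300 = 125399 → 1510222/125399
APPEND 8: p_5 = 8·1510222 + 115893 = 12197669, q_5 = 8·125399 + 9623 = 1012815 → 12197669/1012815
APPEND 18: p_6 = 18·12197669 + 1510222 = 221068264, q_6 = 18·1012815 + 125399 = 18356069 → 221068264/18356069
APPEND 16: p_7 = 16·221068264 + 12197669 = 3549289893, q_7 = 16·18356069 + 1012815 = 294709919 → 3549289893/294709919
APPEND 22: p_8 = 22·3549289893 + 221068264 = 78305445910, q_8 = 22·294709919 + 18356069 = 6501974287 → 78305445910/6501974287
APPEND 9: p_9 = 9·78305445910 + 3549289893 = 708298303083, q_9 = 9·6501974287 + 294709919 = 58812478502 → 708298303083/58812478502
APPEND 12: p_10 = 12·708298303083 + 78305445910 = 8577885082906, q_10 = 12·58812478502 + 6501974287 = 712251716311 → 8577885082906/712251716311
APPEND 40: p_11 = 40·8577885082906 + 708298303083 = 343823701619323, q_11 = 40·712251716311 + 58812478502 = 28548881130942 → 343823701619323/28548881130942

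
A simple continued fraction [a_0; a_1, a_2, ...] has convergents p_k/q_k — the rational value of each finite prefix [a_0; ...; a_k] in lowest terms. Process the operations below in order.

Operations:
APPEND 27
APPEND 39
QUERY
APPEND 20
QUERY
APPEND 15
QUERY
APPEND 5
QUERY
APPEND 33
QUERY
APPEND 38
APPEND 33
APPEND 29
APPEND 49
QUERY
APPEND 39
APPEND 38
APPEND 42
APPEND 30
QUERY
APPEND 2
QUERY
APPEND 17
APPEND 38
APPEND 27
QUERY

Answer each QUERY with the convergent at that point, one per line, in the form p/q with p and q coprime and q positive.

1054/39
21107/781
317659/11754
1609402/59551
53427925/1976937
95523093689550/3534540004489
178839371780879753818/6617404122102386829
363635331461954341063/13455213566209090246
6542195440762697114998704/242073938452131303314939

APPEND 27: p_0 = 27·1 + 0 = 27, q_0 = 27·0 + 1 = 1 → 27/1
APPEND 39: p_1 = 39·27 + 1 = 1054, q_1 = 39·1 + 0 = 39 → 1054/39
APPEND 20: p_2 = 20·1054 + 27 = 21107, q_2 = 20·39 + 1 = 781 → 21107/781
APPEND 15: p_3 = 15·21107 + 1054 = 317659, q_3 = 15·781 + 39 = 11754 → 317659/11754
APPEND 5: p_4 = 5·317659 + 21107 = 1609402, q_4 = 5·11754 + 781 = 59551 → 1609402/59551
APPEND 33: p_5 = 33·1609402 + 317659 = 53427925, q_5 = 33·59551 + 11754 = 1976937 → 53427925/1976937
APPEND 38: p_6 = 38·53427925 + 1609402 = 2031870552, q_6 = 38·1976937 + 59551 = 75183157 → 2031870552/75183157
APPEND 33: p_7 = 33·2031870552 + 53427925 = 67105156141, q_7 = 33·75183157 + 1976937 = 2483021118 → 67105156141/2483021118
APPEND 29: p_8 = 29·67105156141 + 2031870552 = 1948081398641, q_8 = 29·2483021118 + 75183157 = 72082795579 → 1948081398641/72082795579
APPEND 49: p_9 = 49·1948081398641 + 67105156141 = 95523093689550, q_9 = 49·72082795579 + 2483021118 = 3534540004489 → 95523093689550/3534540004489
APPEND 39: p_10 = 39·95523093689550 + 1948081398641 = 3727348735291091, q_10 = 39·3534540004489 + 72082795579 = 137919142970650 → 3727348735291091/137919142970650
APPEND 38: p_11 = 38·3727348735291091 + 95523093689550 = 141734775034751008, q_11 = 38·137919142970650 + 3534540004489 = 5244461972889189 → 141734775034751008/5244461972889189
APPEND 42: p_12 = 42·141734775034751008 + 3727348735291091 = 5956587900194833427, q_12 = 42·5244461972889189 + 137919142970650 = 220405322004316588 → 5956587900194833427/220405322004316588
APPEND 30: p_13 = 30·5956587900194833427 + 141734775034751008 = 178839371780879753818, q_13 = 30·220405322004316588 + 5244461972889189 = 6617404122102386829 → 178839371780879753818/6617404122102386829
APPEND 2: p_14 = 2·178839371780879753818 + 5956587900194833427 = 363635331461954341063, q_14 = 2·6617404122102386829 + 220405322004316588 = 13455213566209090246 → 363635331461954341063/13455213566209090246
APPEND 17: p_15 = 17·363635331461954341063 + 178839371780879753818 = 6360640006634103551889, q_15 = 17·13455213566209090246 + 6617404122102386829 = 235356034747656921011 → 6360640006634103551889/235356034747656921011
APPEND 38: p_16 = 38·6360640006634103551889 + 363635331461954341063 = 242067955583557889312845, q_16 = 38·235356034747656921011 + 13455213566209090246 = 8956984533977172088664 → 242067955583557889312845/8956984533977172088664
APPEND 27: p_17 = 27·242067955583557889312845 + 6360640006634103551889 = 6542195440762697114998704, q_17 = 27·8956984533977172088664 + 235356034747656921011 = 242073938452131303314939 → 6542195440762697114998704/242073938452131303314939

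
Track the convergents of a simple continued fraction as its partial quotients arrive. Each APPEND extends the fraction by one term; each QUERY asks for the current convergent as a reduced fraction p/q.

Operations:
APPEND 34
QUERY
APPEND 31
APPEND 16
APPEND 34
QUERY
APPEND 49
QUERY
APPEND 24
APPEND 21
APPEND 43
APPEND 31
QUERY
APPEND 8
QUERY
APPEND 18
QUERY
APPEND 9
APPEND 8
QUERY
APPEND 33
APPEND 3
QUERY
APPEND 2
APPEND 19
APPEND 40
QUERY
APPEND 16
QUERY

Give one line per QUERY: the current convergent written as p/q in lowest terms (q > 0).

34/1
576131/16929
28247333/830018
19066554431757/560250533257
153147025048567/4500063331174
2775713005305963/81561390494389
203852225587723835/5989982012739789
20460626250990790202/601213859007320925
37097966548491525463953/1090084504567060699682
594493722101813934328117/17468569164795222391515

APPEND 34: p_0 = 34·1 + 0 = 34, q_0 = 34·0 + 1 = 1 → 34/1
APPEND 31: p_1 = 31·34 + 1 = 1055, q_1 = 31·1 + 0 = 31 → 1055/31
APPEND 16: p_2 = 16·1055 + 34 = 16914, q_2 = 16·31 + 1 = 497 → 16914/497
APPEND 34: p_3 = 34·16914 + 1055 = 576131, q_3 = 34·497 + 31 = 16929 → 576131/16929
APPEND 49: p_4 = 49·576131 + 16914 = 28247333, q_4 = 49·16929 + 497 = 830018 → 28247333/830018
APPEND 24: p_5 = 24·28247333 + 576131 = 678512123, q_5 = 24·830018 + 16929 = 19937361 → 678512123/19937361
APPEND 21: p_6 = 21·678512123 + 28247333 = 14277001916, q_6 = 21·19937361 + 830018 = 419514599 → 14277001916/419514599
APPEND 43: p_7 = 43·14277001916 + 678512123 = 614589594511, q_7 = 43·419514599 + 19937361 = 18059065118 → 614589594511/18059065118
APPEND 31: p_8 = 31·614589594511 + 14277001916 = 19066554431757, q_8 = 31·18059065118 + 419514599 = 560250533257 → 19066554431757/560250533257
APPEND 8: p_9 = 8·19066554431757 + 614589594511 = 153147025048567, q_9 = 8·560250533257 + 18059065118 = 4500063331174 → 153147025048567/4500063331174
APPEND 18: p_10 = 18·153147025048567 + 19066554431757 = 2775713005305963, q_10 = 18·4500063331174 + 560250533257 = 81561390494389 → 2775713005305963/81561390494389
APPEND 9: p_11 = 9·2775713005305963 + 153147025048567 = 25134564072802234, q_11 = 9·81561390494389 + 4500063331174 = 738552577780675 → 25134564072802234/738552577780675
APPEND 8: p_12 = 8·25134564072802234 + 2775713005305963 = 203852225587723835, q_12 = 8·738552577780675 + 81561390494389 = 5989982012739789 → 203852225587723835/5989982012739789
APPEND 33: p_13 = 33·203852225587723835 + 25134564072802234 = 6752258008467688789, q_13 = 33·5989982012739789 + 738552577780675 = 198407958998193712 → 6752258008467688789/198407958998193712
APPEND 3: p_14 = 3·6752258008467688789 + 203852225587723835 = 20460626250990790202, q_14 = 3·198407958998193712 + 5989982012739789 = 601213859007320925 → 20460626250990790202/601213859007320925
APPEND 2: p_15 = 2·20460626250990790202 + 6752258008467688789 = 47673510510449269193, q_15 = 2·601213859007320925 + 198407958998193712 = 1400835677012835562 → 47673510510449269193/1400835677012835562
APPEND 19: p_16 = 19·47673510510449269193 + 20460626250990790202 = 926257325949526904869, q_16 = 19·1400835677012835562 + 601213859007320925 = 27217091722251196603 → 926257325949526904869/27217091722251196603
APPEND 40: p_17 = 40·926257325949526904869 + 47673510510449269193 = 37097966548491525463953, q_17 = 40·27217091722251196603 + 1400835677012835562 = 1090084504567060699682 → 37097966548491525463953/1090084504567060699682
APPEND 16: p_18 = 16·37097966548491525463953 + 926257325949526904869 = 594493722101813934328117, q_18 = 16·1090084504567060699682 + 27217091722251196603 = 17468569164795222391515 → 594493722101813934328117/17468569164795222391515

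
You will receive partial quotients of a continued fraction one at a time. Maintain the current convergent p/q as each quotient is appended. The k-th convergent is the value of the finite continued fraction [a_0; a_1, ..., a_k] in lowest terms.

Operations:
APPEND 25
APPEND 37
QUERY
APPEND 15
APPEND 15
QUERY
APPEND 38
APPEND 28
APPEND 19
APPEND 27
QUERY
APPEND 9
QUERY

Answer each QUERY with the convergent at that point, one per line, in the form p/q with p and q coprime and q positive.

926/37
209651/8377
115180796221/4602265336
1040884837407/41590511293

APPEND 25: p_0 = 25·1 + 0 = 25, q_0 = 25·0 + 1 = 1 → 25/1
APPEND 37: p_1 = 37·25 + 1 = 926, q_1 = 37·1 + 0 = 37 → 926/37
APPEND 15: p_2 = 15·926 + 25 = 13915, q_2 = 15·37 + 1 = 556 → 13915/556
APPEND 15: p_3 = 15·13915 + 926 = 209651, q_3 = 15·556 + 37 = 8377 → 209651/8377
APPEND 38: p_4 = 38·209651 + 13915 = 7980653, q_4 = 38·8377 + 556 = 318882 → 7980653/318882
APPEND 28: p_5 = 28·7980653 + 209651 = 223667935, q_5 = 28·318882 + 8377 = 8937073 → 223667935/8937073
APPEND 19: p_6 = 19·223667935 + 7980653 = 4257671418, q_6 = 19·8937073 + 318882 = 170123269 → 4257671418/170123269
APPEND 27: p_7 = 27·4257671418 + 223667935 = 115180796221, q_7 = 27·170123269 + 8937073 = 4602265336 → 115180796221/4602265336
APPEND 9: p_8 = 9·115180796221 + 4257671418 = 1040884837407, q_8 = 9·4602265336 + 170123269 = 41590511293 → 1040884837407/41590511293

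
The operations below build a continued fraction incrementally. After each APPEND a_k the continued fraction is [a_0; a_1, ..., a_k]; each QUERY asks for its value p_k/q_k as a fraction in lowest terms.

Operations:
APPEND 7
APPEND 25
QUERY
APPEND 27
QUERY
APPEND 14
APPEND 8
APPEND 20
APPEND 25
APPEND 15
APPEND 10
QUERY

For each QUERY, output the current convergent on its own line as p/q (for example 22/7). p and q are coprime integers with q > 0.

176/25
4759/676
41149808495/5845192253

APPEND 7: p_0 = 7·1 + 0 = 7, q_0 = 7·0 + 1 = 1 → 7/1
APPEND 25: p_1 = 25·7 + 1 = 176, q_1 = 25·1 + 0 = 25 → 176/25
APPEND 27: p_2 = 27·176 + 7 = 4759, q_2 = 27·25 + 1 = 676 → 4759/676
APPEND 14: p_3 = 14·4759 + 176 = 66802, q_3 = 14·676 + 25 = 9489 → 66802/9489
APPEND 8: p_4 = 8·66802 + 4759 = 539175, q_4 = 8·9489 + 676 = 76588 → 539175/76588
APPEND 20: p_5 = 20·539175 + 66802 = 10850302, q_5 = 20·76588 + 9489 = 1541249 → 10850302/1541249
APPEND 25: p_6 = 25·10850302 + 539175 = 271796725, q_6 = 25·1541249 + 76588 = 38607813 → 271796725/38607813
APPEND 15: p_7 = 15·271796725 + 10850302 = 4087801177, q_7 = 15·38607813 + 1541249 = 580658444 → 4087801177/580658444
APPEND 10: p_8 = 10·4087801177 + 271796725 = 41149808495, q_8 = 10·580658444 + 38607813 = 5845192253 → 41149808495/5845192253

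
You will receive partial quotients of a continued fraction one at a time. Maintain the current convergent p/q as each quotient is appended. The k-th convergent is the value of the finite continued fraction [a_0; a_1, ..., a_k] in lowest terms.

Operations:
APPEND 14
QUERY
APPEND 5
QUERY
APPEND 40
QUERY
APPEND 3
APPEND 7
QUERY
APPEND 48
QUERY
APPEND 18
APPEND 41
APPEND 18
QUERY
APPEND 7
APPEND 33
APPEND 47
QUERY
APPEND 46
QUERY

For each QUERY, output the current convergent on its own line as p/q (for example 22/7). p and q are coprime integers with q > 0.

14/1
71/5
2854/201
63285/4457
3046313/214544
40623656775/2861019803
446742647699609/31462937199189
20559660858613550/1447964105871839

APPEND 14: p_0 = 14·1 + 0 = 14, q_0 = 14·0 + 1 = 1 → 14/1
APPEND 5: p_1 = 5·14 + 1 = 71, q_1 = 5·1 + 0 = 5 → 71/5
APPEND 40: p_2 = 40·71 + 14 = 2854, q_2 = 40·5 + 1 = 201 → 2854/201
APPEND 3: p_3 = 3·2854 + 71 = 8633, q_3 = 3·201 + 5 = 608 → 8633/608
APPEND 7: p_4 = 7·8633 + 2854 = 63285, q_4 = 7·608 + 201 = 4457 → 63285/4457
APPEND 48: p_5 = 48·63285 + 8633 = 3046313, q_5 = 48·4457 + 608 = 214544 → 3046313/214544
APPEND 18: p_6 = 18·3046313 + 63285 = 54896919, q_6 = 18·214544 + 4457 = 3866249 → 54896919/3866249
APPEND 41: p_7 = 41·54896919 + 3046313 = 2253819992, q_7 = 41·3866249 + 214544 = 158730753 → 2253819992/158730753
APPEND 18: p_8 = 18·2253819992 + 54896919 = 40623656775, q_8 = 18·158730753 + 3866249 = 2861019803 → 40623656775/2861019803
APPEND 7: p_9 = 7·40623656775 + 2253819992 = 286619417417, q_9 = 7·2861019803 + 158730753 = 20185869374 → 286619417417/20185869374
APPEND 33: p_10 = 33·286619417417 + 40623656775 = 9499064431536, q_10 = 33·20185869374 + 2861019803 = 668994709145 → 9499064431536/668994709145
APPEND 47: p_11 = 47·9499064431536 + 286619417417 = 446742647699609, q_11 = 47·668994709145 + 20185869374 = 31462937199189 → 446742647699609/31462937199189
APPEND 46: p_12 = 46·446742647699609 + 9499064431536 = 20559660858613550, q_12 = 46·31462937199189 + 668994709145 = 1447964105871839 → 20559660858613550/1447964105871839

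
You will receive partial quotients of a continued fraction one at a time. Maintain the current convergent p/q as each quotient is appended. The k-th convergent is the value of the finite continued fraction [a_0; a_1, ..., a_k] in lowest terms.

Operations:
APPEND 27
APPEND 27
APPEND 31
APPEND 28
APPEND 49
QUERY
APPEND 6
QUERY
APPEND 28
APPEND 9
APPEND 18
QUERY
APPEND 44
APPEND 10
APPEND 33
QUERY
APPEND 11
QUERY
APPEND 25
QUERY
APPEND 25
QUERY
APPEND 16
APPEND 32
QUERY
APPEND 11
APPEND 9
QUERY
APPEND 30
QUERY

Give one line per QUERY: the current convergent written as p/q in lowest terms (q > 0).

APPEND 27: p_0 = 27·1 + 0 = 27, q_0 = 27·0 + 1 = 1 → 27/1
APPEND 27: p_1 = 27·27 + 1 = 730, q_1 = 27·1 + 0 = 27 → 730/27
APPEND 31: p_2 = 31·730 + 27 = 22657, q_2 = 31·27 + 1 = 838 → 22657/838
APPEND 28: p_3 = 28·22657 + 730 = 635126, q_3 = 28·838 + 27 = 23491 → 635126/23491
APPEND 49: p_4 = 49·635126 + 22657 = 31143831, q_4 = 49·23491 + 838 = 1151897 → 31143831/1151897
APPEND 6: p_5 = 6·31143831 + 635126 = 187498112, q_5 = 6·1151897 + 23491 = 6934873 → 187498112/6934873
APPEND 28: p_6 = 28·187498112 + 31143831 = 5281090967, q_6 = 28·6934873 + 1151897 = 195328341 → 5281090967/195328341
APPEND 9: p_7 = 9·5281090967 + 187498112 = 47717316815, q_7 = 9·195328341 + 6934873 = 1764889942 → 47717316815/1764889942
APPEND 18: p_8 = 18·47717316815 + 5281090967 = 864192793637, q_8 = 18·1764889942 + 195328341 = 31963347297 → 864192793637/31963347297
APPEND 44: p_9 = 44·864192793637 + 47717316815 = 38072200236843, q_9 = 44·31963347297 + 1764889942 = 1408152171010 → 38072200236843/1408152171010
APPEND 10: p_10 = 10·38072200236843 + 864192793637 = 381586195162067, q_10 = 10·1408152171010 + 31963347297 = 14113485057397 → 381586195162067/14113485057397
APPEND 33: p_11 = 33·381586195162067 + 38072200236843 = 12630416640585054, q_11 = 33·14113485057397 + 1408152171010 = 467153159065111 → 12630416640585054/467153159065111
APPEND 11: p_12 = 11·12630416640585054 + 381586195162067 = 139316169241597661, q_12 = 11·467153159065111 + 14113485057397 = 5152798234773618 → 139316169241597661/5152798234773618
APPEND 25: p_13 = 25·139316169241597661 + 12630416640585054 = 3495534647680526579, q_13 = 25·5152798234773618 + 467153159065111 = 129287109028405561 → 3495534647680526579/129287109028405561
APPEND 25: p_14 = 25·3495534647680526579 + 139316169241597661 = 87527682361254762136, q_14 = 25·129287109028405561 + 5152798234773618 = 3237330523944912643 → 87527682361254762136/3237330523944912643
APPEND 16: p_15 = 16·87527682361254762136 + 3495534647680526579 = 1403938452427756720755, q_15 = 16·3237330523944912643 + 129287109028405561 = 51926575492147007849 → 1403938452427756720755/51926575492147007849
APPEND 32: p_16 = 32·1403938452427756720755 + 87527682361254762136 = 45013558160049469826296, q_16 = 32·51926575492147007849 + 3237330523944912643 = 1664887746272649163811 → 45013558160049469826296/1664887746272649163811
APPEND 11: p_17 = 11·45013558160049469826296 + 1403938452427756720755 = 496553078212971924810011, q_17 = 11·1664887746272649163811 + 51926575492147007849 = 18365691784491287809770 → 496553078212971924810011/18365691784491287809770
APPEND 9: p_18 = 9·496553078212971924810011 + 45013558160049469826296 = 4513991262076796793116395, q_18 = 9·18365691784491287809770 + 1664887746272649163811 = 166956113806694239451741 → 4513991262076796793116395/166956113806694239451741
APPEND 30: p_19 = 30·4513991262076796793116395 + 496553078212971924810011 = 135916290940516875718301861, q_19 = 30·166956113806694239451741 + 18365691784491287809770 = 5027049105985318471362000 → 135916290940516875718301861/5027049105985318471362000

31143831/1151897
187498112/6934873
864192793637/31963347297
12630416640585054/467153159065111
139316169241597661/5152798234773618
3495534647680526579/129287109028405561
87527682361254762136/3237330523944912643
45013558160049469826296/1664887746272649163811
4513991262076796793116395/166956113806694239451741
135916290940516875718301861/5027049105985318471362000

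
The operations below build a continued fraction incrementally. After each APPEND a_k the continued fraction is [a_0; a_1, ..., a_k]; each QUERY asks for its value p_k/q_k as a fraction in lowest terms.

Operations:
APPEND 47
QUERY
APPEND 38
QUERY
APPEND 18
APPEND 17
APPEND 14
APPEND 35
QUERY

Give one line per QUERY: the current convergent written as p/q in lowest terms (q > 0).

APPEND 47: p_0 = 47·1 + 0 = 47, q_0 = 47·0 + 1 = 1 → 47/1
APPEND 38: p_1 = 38·47 + 1 = 1787, q_1 = 38·1 + 0 = 38 → 1787/38
APPEND 18: p_2 = 18·1787 + 47 = 32213, q_2 = 18·38 + 1 = 685 → 32213/685
APPEND 17: p_3 = 17·32213 + 1787 = 549408, q_3 = 17·685 + 38 = 11683 → 549408/11683
APPEND 14: p_4 = 14·549408 + 32213 = 7723925, q_4 = 14·11683 + 685 = 164247 → 7723925/164247
APPEND 35: p_5 = 35·7723925 + 549408 = 270886783, q_5 = 35·164247 + 11683 = 5760328 → 270886783/5760328

47/1
1787/38
270886783/5760328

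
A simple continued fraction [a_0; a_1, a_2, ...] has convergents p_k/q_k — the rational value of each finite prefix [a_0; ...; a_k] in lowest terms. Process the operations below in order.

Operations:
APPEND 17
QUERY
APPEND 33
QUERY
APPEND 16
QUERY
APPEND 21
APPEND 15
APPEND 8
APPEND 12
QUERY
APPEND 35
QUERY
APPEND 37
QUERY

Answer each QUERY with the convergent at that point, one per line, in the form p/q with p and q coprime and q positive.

17/1
562/33
9009/529
279238590/16396627
9796382593/575234359
362745394531/21300067910

APPEND 17: p_0 = 17·1 + 0 = 17, q_0 = 17·0 + 1 = 1 → 17/1
APPEND 33: p_1 = 33·17 + 1 = 562, q_1 = 33·1 + 0 = 33 → 562/33
APPEND 16: p_2 = 16·562 + 17 = 9009, q_2 = 16·33 + 1 = 529 → 9009/529
APPEND 21: p_3 = 21·9009 + 562 = 189751, q_3 = 21·529 + 33 = 11142 → 189751/11142
APPEND 15: p_4 = 15·189751 + 9009 = 2855274, q_4 = 15·11142 + 529 = 167659 → 2855274/167659
APPEND 8: p_5 = 8·2855274 + 189751 = 23031943, q_5 = 8·167659 + 11142 = 1352414 → 23031943/1352414
APPEND 12: p_6 = 12·23031943 + 2855274 = 279238590, q_6 = 12·1352414 + 167659 = 16396627 → 279238590/16396627
APPEND 35: p_7 = 35·279238590 + 23031943 = 9796382593, q_7 = 35·16396627 + 1352414 = 575234359 → 9796382593/575234359
APPEND 37: p_8 = 37·9796382593 + 279238590 = 362745394531, q_8 = 37·575234359 + 16396627 = 21300067910 → 362745394531/21300067910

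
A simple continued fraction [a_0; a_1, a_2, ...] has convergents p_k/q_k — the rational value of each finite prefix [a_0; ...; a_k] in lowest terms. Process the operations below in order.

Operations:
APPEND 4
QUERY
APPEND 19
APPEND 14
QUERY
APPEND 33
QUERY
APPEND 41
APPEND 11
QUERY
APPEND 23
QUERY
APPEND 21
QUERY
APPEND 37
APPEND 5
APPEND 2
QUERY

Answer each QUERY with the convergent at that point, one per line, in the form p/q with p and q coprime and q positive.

APPEND 4: p_0 = 4·1 + 0 = 4, q_0 = 4·0 + 1 = 1 → 4/1
APPEND 19: p_1 = 19·4 + 1 = 77, q_1 = 19·1 + 0 = 19 → 77/19
APPEND 14: p_2 = 14·77 + 4 = 1082, q_2 = 14·19 + 1 = 267 → 1082/267
APPEND 33: p_3 = 33·1082 + 77 = 35783, q_3 = 33·267 + 19 = 8830 → 35783/8830
APPEND 41: p_4 = 41·35783 + 1082 = 1468185, q_4 = 41·8830 + 267 = 362297 → 1468185/362297
APPEND 11: p_5 = 11·1468185 + 35783 = 16185818, q_5 = 11·362297 + 8830 = 3994097 → 16185818/3994097
APPEND 23: p_6 = 23·16185818 + 1468185 = 373741999, q_6 = 23·3994097 + 362297 = 92226528 → 373741999/92226528
APPEND 21: p_7 = 21·373741999 + 16185818 = 7864767797, q_7 = 21·92226528 + 3994097 = 1940751185 → 7864767797/1940751185
APPEND 37: p_8 = 37·7864767797 + 373741999 = 291370150488, q_8 = 37·1940751185 + 92226528 = 71900020373 → 291370150488/71900020373
APPEND 5: p_9 = 5·291370150488 + 7864767797 = 1464715520237, q_9 = 5·71900020373 + 1940751185 = 361440853050 → 1464715520237/361440853050
APPEND 2: p_10 = 2·1464715520237 + 291370150488 = 3220801190962, q_10 = 2·361440853050 + 71900020373 = 794781726473 → 3220801190962/794781726473

4/1
1082/267
35783/8830
16185818/3994097
373741999/92226528
7864767797/1940751185
3220801190962/794781726473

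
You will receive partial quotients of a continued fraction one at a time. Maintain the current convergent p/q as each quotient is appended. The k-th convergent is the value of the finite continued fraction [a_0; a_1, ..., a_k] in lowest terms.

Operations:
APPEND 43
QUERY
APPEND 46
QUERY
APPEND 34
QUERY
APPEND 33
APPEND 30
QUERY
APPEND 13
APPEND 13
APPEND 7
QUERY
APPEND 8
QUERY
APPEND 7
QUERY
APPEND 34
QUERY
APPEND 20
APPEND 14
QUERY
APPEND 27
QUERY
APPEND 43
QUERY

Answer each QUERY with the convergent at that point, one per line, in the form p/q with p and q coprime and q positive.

43/1
1979/46
67329/1565
66782409/1552295
80543830939/1872166457
655732566910/15241893789
4670671799309/108565422980
159458573743416/3706466275109
44873248627090222/1043036939227349
1214771555078103623/28236235250063583
52280050116985546011/1215201152691961418

APPEND 43: p_0 = 43·1 + 0 = 43, q_0 = 43·0 + 1 = 1 → 43/1
APPEND 46: p_1 = 46·43 + 1 = 1979, q_1 = 46·1 + 0 = 46 → 1979/46
APPEND 34: p_2 = 34·1979 + 43 = 67329, q_2 = 34·46 + 1 = 1565 → 67329/1565
APPEND 33: p_3 = 33·67329 + 1979 = 2223836, q_3 = 33·1565 + 46 = 51691 → 2223836/51691
APPEND 30: p_4 = 30·2223836 + 67329 = 66782409, q_4 = 30·51691 + 1565 = 1552295 → 66782409/1552295
APPEND 13: p_5 = 13·66782409 + 2223836 = 870395153, q_5 = 13·1552295 + 51691 = 20231526 → 870395153/20231526
APPEND 13: p_6 = 13·870395153 + 66782409 = 11381919398, q_6 = 13·20231526 + 1552295 = 264562133 → 11381919398/264562133
APPEND 7: p_7 = 7·11381919398 + 870395153 = 80543830939, q_7 = 7·264562133 + 20231526 = 1872166457 → 80543830939/1872166457
APPEND 8: p_8 = 8·80543830939 + 11381919398 = 655732566910, q_8 = 8·1872166457 + 264562133 = 15241893789 → 655732566910/15241893789
APPEND 7: p_9 = 7·655732566910 + 80543830939 = 4670671799309, q_9 = 7·15241893789 + 1872166457 = 108565422980 → 4670671799309/108565422980
APPEND 34: p_10 = 34·4670671799309 + 655732566910 = 159458573743416, q_10 = 34·108565422980 + 15241893789 = 3706466275109 → 159458573743416/3706466275109
APPEND 20: p_11 = 20·159458573743416 + 4670671799309 = 3193842146667629, q_11 = 20·3706466275109 + 108565422980 = 74237890925160 → 3193842146667629/74237890925160
APPEND 14: p_12 = 14·3193842146667629 + 159458573743416 = 44873248627090222, q_12 = 14·74237890925160 + 3706466275109 = 1043036939227349 → 44873248627090222/1043036939227349
APPEND 27: p_13 = 27·44873248627090222 + 3193842146667629 = 1214771555078103623, q_13 = 27·1043036939227349 + 74237890925160 = 28236235250063583 → 1214771555078103623/28236235250063583
APPEND 43: p_14 = 43·1214771555078103623 + 44873248627090222 = 52280050116985546011, q_14 = 43·28236235250063583 + 1043036939227349 = 1215201152691961418 → 52280050116985546011/1215201152691961418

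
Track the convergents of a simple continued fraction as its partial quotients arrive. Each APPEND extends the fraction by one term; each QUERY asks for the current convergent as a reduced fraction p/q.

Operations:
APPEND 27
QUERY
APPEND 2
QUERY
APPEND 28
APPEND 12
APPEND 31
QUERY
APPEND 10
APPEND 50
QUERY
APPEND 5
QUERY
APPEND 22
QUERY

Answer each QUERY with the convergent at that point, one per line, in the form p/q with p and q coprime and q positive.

27/1
55/2
586196/21323
294627146/10717123
1479016549/53799531
32832991224/1194306805

APPEND 27: p_0 = 27·1 + 0 = 27, q_0 = 27·0 + 1 = 1 → 27/1
APPEND 2: p_1 = 2·27 + 1 = 55, q_1 = 2·1 + 0 = 2 → 55/2
APPEND 28: p_2 = 28·55 + 27 = 1567, q_2 = 28·2 + 1 = 57 → 1567/57
APPEND 12: p_3 = 12·1567 + 55 = 18859, q_3 = 12·57 + 2 = 686 → 18859/686
APPEND 31: p_4 = 31·18859 + 1567 = 586196, q_4 = 31·686 + 57 = 21323 → 586196/21323
APPEND 10: p_5 = 10·586196 + 18859 = 5880819, q_5 = 10·21323 + 686 = 213916 → 5880819/213916
APPEND 50: p_6 = 50·5880819 + 586196 = 294627146, q_6 = 50·213916 + 21323 = 10717123 → 294627146/10717123
APPEND 5: p_7 = 5·294627146 + 5880819 = 1479016549, q_7 = 5·10717123 + 213916 = 53799531 → 1479016549/53799531
APPEND 22: p_8 = 22·1479016549 + 294627146 = 32832991224, q_8 = 22·53799531 + 10717123 = 1194306805 → 32832991224/1194306805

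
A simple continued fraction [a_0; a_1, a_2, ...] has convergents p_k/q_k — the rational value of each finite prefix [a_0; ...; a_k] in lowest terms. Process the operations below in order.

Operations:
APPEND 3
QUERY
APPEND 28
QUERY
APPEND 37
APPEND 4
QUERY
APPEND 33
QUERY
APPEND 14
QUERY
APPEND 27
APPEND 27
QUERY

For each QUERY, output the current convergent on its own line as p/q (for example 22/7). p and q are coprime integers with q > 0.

3/1
85/28
12677/4176
421489/138845
5913523/1948006
4328251993/1425793195

APPEND 3: p_0 = 3·1 + 0 = 3, q_0 = 3·0 + 1 = 1 → 3/1
APPEND 28: p_1 = 28·3 + 1 = 85, q_1 = 28·1 + 0 = 28 → 85/28
APPEND 37: p_2 = 37·85 + 3 = 3148, q_2 = 37·28 + 1 = 1037 → 3148/1037
APPEND 4: p_3 = 4·3148 + 85 = 12677, q_3 = 4·1037 + 28 = 4176 → 12677/4176
APPEND 33: p_4 = 33·12677 + 3148 = 421489, q_4 = 33·4176 + 1037 = 138845 → 421489/138845
APPEND 14: p_5 = 14·421489 + 12677 = 5913523, q_5 = 14·138845 + 4176 = 1948006 → 5913523/1948006
APPEND 27: p_6 = 27·5913523 + 421489 = 160086610, q_6 = 27·1948006 + 138845 = 52735007 → 160086610/52735007
APPEND 27: p_7 = 27·160086610 + 5913523 = 4328251993, q_7 = 27·52735007 + 1948006 = 1425793195 → 4328251993/1425793195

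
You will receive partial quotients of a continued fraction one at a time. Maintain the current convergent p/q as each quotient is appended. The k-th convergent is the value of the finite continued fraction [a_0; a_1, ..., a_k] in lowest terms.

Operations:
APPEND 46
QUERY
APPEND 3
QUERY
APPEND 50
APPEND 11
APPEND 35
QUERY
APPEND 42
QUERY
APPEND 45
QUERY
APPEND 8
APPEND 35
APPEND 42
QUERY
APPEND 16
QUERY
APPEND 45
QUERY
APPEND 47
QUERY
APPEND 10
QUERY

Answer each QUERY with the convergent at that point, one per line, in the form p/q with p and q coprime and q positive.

APPEND 46: p_0 = 46·1 + 0 = 46, q_0 = 46·0 + 1 = 1 → 46/1
APPEND 3: p_1 = 3·46 + 1 = 139, q_1 = 3·1 + 0 = 3 → 139/3
APPEND 50: p_2 = 50·139 + 46 = 6996, q_2 = 50·3 + 1 = 151 → 6996/151
APPEND 11: p_3 = 11·6996 + 139 = 77095, q_3 = 11·151 + 3 = 1664 → 77095/1664
APPEND 35: p_4 = 35·77095 + 6996 = 2705321, q_4 = 35·1664 + 151 = 58391 → 2705321/58391
APPEND 42: p_5 = 42·2705321 + 77095 = 113700577, q_5 = 42·58391 + 1664 = 2454086 → 113700577/2454086
APPEND 45: p_6 = 45·113700577 + 2705321 = 5119231286, q_6 = 45·2454086 + 58391 = 110492261 → 5119231286/110492261
APPEND 8: p_7 = 8·5119231286 + 113700577 = 41067550865, q_7 = 8·110492261 + 2454086 = 886392174 → 41067550865/886392174
APPEND 35: p_8 = 35·41067550865 + 5119231286 = 1442483511561, q_8 = 35·886392174 + 110492261 = 31134218351 → 1442483511561/31134218351
APPEND 42: p_9 = 42·1442483511561 + 41067550865 = 60625375036427, q_9 = 42·31134218351 + 886392174 = 1308523562916 → 60625375036427/1308523562916
APPEND 16: p_10 = 16·60625375036427 + 1442483511561 = 971448484094393, q_10 = 16·1308523562916 + 31134218351 = 20967511225007 → 971448484094393/20967511225007
APPEND 45: p_11 = 45·971448484094393 + 60625375036427 = 43775807159284112, q_11 = 45·20967511225007 + 1308523562916 = 944846528688231 → 43775807159284112/944846528688231
APPEND 47: p_12 = 47·43775807159284112 + 971448484094393 = 2058434384970447657, q_12 = 47·944846528688231 + 20967511225007 = 44428754359571864 → 2058434384970447657/44428754359571864
APPEND 10: p_13 = 10·2058434384970447657 + 43775807159284112 = 20628119656863760682, q_13 = 10·44428754359571864 + 944846528688231 = 445232390124406871 → 20628119656863760682/445232390124406871

46/1
139/3
2705321/58391
113700577/2454086
5119231286/110492261
60625375036427/1308523562916
971448484094393/20967511225007
43775807159284112/944846528688231
2058434384970447657/44428754359571864
20628119656863760682/445232390124406871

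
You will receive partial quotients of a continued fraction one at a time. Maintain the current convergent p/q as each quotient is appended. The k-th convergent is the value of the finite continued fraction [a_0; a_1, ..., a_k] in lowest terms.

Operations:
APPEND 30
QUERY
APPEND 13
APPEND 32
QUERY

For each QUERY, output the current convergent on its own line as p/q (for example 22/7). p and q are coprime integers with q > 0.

30/1
12542/417

APPEND 30: p_0 = 30·1 + 0 = 30, q_0 = 30·0 + 1 = 1 → 30/1
APPEND 13: p_1 = 13·30 + 1 = 391, q_1 = 13·1 + 0 = 13 → 391/13
APPEND 32: p_2 = 32·391 + 30 = 12542, q_2 = 32·13 + 1 = 417 → 12542/417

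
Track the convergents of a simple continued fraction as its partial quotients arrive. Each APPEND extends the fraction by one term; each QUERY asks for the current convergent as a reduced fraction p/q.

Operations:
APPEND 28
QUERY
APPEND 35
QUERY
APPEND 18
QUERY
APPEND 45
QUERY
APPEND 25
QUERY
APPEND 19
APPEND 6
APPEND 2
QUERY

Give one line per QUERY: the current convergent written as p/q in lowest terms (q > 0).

APPEND 28: p_0 = 28·1 + 0 = 28, q_0 = 28·0 + 1 = 1 → 28/1
APPEND 35: p_1 = 35·28 + 1 = 981, q_1 = 35·1 + 0 = 35 → 981/35
APPEND 18: p_2 = 18·981 + 28 = 17686, q_2 = 18·35 + 1 = 631 → 17686/631
APPEND 45: p_3 = 45·17686 + 981 = 796851, q_3 = 45·631 + 35 = 28430 → 796851/28430
APPEND 25: p_4 = 25·796851 + 17686 = 19938961, q_4 = 25·28430 + 631 = 711381 → 19938961/711381
APPEND 19: p_5 = 19·19938961 + 796851 = 379637110, q_5 = 19·711381 + 28430 = 13544669 → 379637110/13544669
APPEND 6: p_6 = 6·379637110 + 19938961 = 2297761621, q_6 = 6·13544669 + 711381 = 81979395 → 2297761621/81979395
APPEND 2: p_7 = 2·2297761621 + 379637110 = 4975160352, q_7 = 2·81979395 + 13544669 = 177503459 → 4975160352/177503459

28/1
981/35
17686/631
796851/28430
19938961/711381
4975160352/177503459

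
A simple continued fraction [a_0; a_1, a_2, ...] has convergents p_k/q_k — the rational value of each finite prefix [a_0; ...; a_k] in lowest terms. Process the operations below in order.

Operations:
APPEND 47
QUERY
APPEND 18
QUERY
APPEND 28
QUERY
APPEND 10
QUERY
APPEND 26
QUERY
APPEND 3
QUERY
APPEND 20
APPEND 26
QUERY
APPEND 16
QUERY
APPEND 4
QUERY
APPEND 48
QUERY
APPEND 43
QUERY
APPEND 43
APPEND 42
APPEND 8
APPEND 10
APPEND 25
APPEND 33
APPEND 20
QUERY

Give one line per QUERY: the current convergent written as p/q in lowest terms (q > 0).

47/1
847/18
23763/505
238477/5068
6224165/132273
18910972/401887
10014444702/212822225
160615558837/3413325613
652476680050/13866124677
31479496201237/668987310109
1354270813333241/28780320459364
3303957049571340057426553/70214126845573338038629

APPEND 47: p_0 = 47·1 + 0 = 47, q_0 = 47·0 + 1 = 1 → 47/1
APPEND 18: p_1 = 18·47 + 1 = 847, q_1 = 18·1 + 0 = 18 → 847/18
APPEND 28: p_2 = 28·847 + 47 = 23763, q_2 = 28·18 + 1 = 505 → 23763/505
APPEND 10: p_3 = 10·23763 + 847 = 238477, q_3 = 10·505 + 18 = 5068 → 238477/5068
APPEND 26: p_4 = 26·238477 + 23763 = 6224165, q_4 = 26·5068 + 505 = 132273 → 6224165/132273
APPEND 3: p_5 = 3·6224165 + 238477 = 18910972, q_5 = 3·132273 + 5068 = 401887 → 18910972/401887
APPEND 20: p_6 = 20·18910972 + 6224165 = 384443605, q_6 = 20·401887 + 132273 = 8170013 → 384443605/8170013
APPEND 26: p_7 = 26·384443605 + 18910972 = 10014444702, q_7 = 26·8170013 + 401887 = 212822225 → 10014444702/212822225
APPEND 16: p_8 = 16·10014444702 + 384443605 = 160615558837, q_8 = 16·212822225 + 8170013 = 3413325613 → 160615558837/3413325613
APPEND 4: p_9 = 4·160615558837 + 10014444702 = 652476680050, q_9 = 4·3413325613 + 212822225 = 13866124677 → 652476680050/13866124677
APPEND 48: p_10 = 48·652476680050 + 160615558837 = 31479496201237, q_10 = 48·13866124677 + 3413325613 = 668987310109 → 31479496201237/668987310109
APPEND 43: p_11 = 43·31479496201237 + 652476680050 = 1354270813333241, q_11 = 43·668987310109 + 13866124677 = 28780320459364 → 1354270813333241/28780320459364
APPEND 43: p_12 = 43·1354270813333241 + 31479496201237 = 58265124469530600, q_12 = 43·28780320459364 + 668987310109 = 1238222767062761 → 58265124469530600/1238222767062761
APPEND 42: p_13 = 42·58265124469530600 + 1354270813333241 = 2448489498533618441, q_13 = 42·1238222767062761 + 28780320459364 = 52034136537095326 → 2448489498533618441/52034136537095326
APPEND 8: p_14 = 8·2448489498533618441 + 58265124469530600 = 19646181112738478128, q_14 = 8·52034136537095326 + 1238222767062761 = 417511315063825369 → 19646181112738478128/417511315063825369
APPEND 10: p_15 = 10·19646181112738478128 + 2448489498533618441 = 198910300625918399721, q_15 = 10·417511315063825369 + 52034136537095326 = 4227147287175349016 → 198910300625918399721/4227147287175349016
APPEND 25: p_16 = 25·198910300625918399721 + 19646181112738478128 = 4992403696760698471153, q_16 = 25·4227147287175349016 + 417511315063825369 = 106096193494447550769 → 4992403696760698471153/106096193494447550769
APPEND 33: p_17 = 33·4992403696760698471153 + 198910300625918399721 = 164948232293728967947770, q_17 = 33·106096193494447550769 + 4227147287175349016 = 3505401532603944524393 → 164948232293728967947770/3505401532603944524393
APPEND 20: p_18 = 20·164948232293728967947770 + 4992403696760698471153 = 3303957049571340057426553, q_18 = 20·3505401532603944524393 + 106096193494447550769 = 70214126845573338038629 → 3303957049571340057426553/70214126845573338038629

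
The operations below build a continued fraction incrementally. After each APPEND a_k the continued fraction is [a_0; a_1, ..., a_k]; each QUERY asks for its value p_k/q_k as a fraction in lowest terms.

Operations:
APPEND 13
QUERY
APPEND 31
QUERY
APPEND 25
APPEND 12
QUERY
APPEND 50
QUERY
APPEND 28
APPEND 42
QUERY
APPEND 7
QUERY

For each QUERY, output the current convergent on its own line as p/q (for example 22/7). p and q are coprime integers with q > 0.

APPEND 13: p_0 = 13·1 + 0 = 13, q_0 = 13·0 + 1 = 1 → 13/1
APPEND 31: p_1 = 31·13 + 1 = 404, q_1 = 31·1 + 0 = 31 → 404/31
APPEND 25: p_2 = 25·404 + 13 = 10113, q_2 = 25·31 + 1 = 776 → 10113/776
APPEND 12: p_3 = 12·10113 + 404 = 121760, q_3 = 12·776 + 31 = 9343 → 121760/9343
APPEND 50: p_4 = 50·121760 + 10113 = 6098113, q_4 = 50·9343 + 776 = 467926 → 6098113/467926
APPEND 28: p_5 = 28·6098113 + 121760 = 170868924, q_5 = 28·467926 + 9343 = 13111271 → 170868924/13111271
APPEND 42: p_6 = 42·170868924 + 6098113 = 7182592921, q_6 = 42·13111271 + 467926 = 551141308 → 7182592921/551141308
APPEND 7: p_7 = 7·7182592921 + 170868924 = 50449019371, q_7 = 7·551141308 + 13111271 = 3871100427 → 50449019371/3871100427

13/1
404/31
121760/9343
6098113/467926
7182592921/551141308
50449019371/3871100427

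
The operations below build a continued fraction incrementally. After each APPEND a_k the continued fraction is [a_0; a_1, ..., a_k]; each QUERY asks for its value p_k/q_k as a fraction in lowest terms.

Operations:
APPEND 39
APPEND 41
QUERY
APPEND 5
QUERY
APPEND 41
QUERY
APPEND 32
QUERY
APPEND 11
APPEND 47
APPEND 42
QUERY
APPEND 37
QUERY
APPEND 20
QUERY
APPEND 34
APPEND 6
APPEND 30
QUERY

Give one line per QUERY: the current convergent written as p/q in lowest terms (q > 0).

APPEND 39: p_0 = 39·1 + 0 = 39, q_0 = 39·0 + 1 = 1 → 39/1
APPEND 41: p_1 = 41·39 + 1 = 1600, q_1 = 41·1 + 0 = 41 → 1600/41
APPEND 5: p_2 = 5·1600 + 39 = 8039, q_2 = 5·41 + 1 = 206 → 8039/206
APPEND 41: p_3 = 41·8039 + 1600 = 331199, q_3 = 41·206 + 41 = 8487 → 331199/8487
APPEND 32: p_4 = 32·331199 + 8039 = 10606407, q_4 = 32·8487 + 206 = 271790 → 10606407/271790
APPEND 11: p_5 = 11·10606407 + 331199 = 117001676, q_5 = 11·271790 + 8487 = 2998177 → 117001676/2998177
APPEND 47: p_6 = 47·117001676 + 10606407 = 5509685179, q_6 = 47·2998177 + 271790 = 141186109 → 5509685179/141186109
APPEND 42: p_7 = 42·5509685179 + 117001676 = 231523779194, q_7 = 42·141186109 + 2998177 = 5932814755 → 231523779194/5932814755
APPEND 37: p_8 = 37·231523779194 + 5509685179 = 8571889515357, q_8 = 37·5932814755 + 141186109 = 219655332044 → 8571889515357/219655332044
APPEND 20: p_9 = 20·8571889515357 + 231523779194 = 171669314086334, q_9 = 20·219655332044 + 5932814755 = 4399039455635 → 171669314086334/4399039455635
APPEND 34: p_10 = 34·171669314086334 + 8571889515357 = 5845328568450713, q_10 = 34·4399039455635 + 219655332044 = 149786996823634 → 5845328568450713/149786996823634
APPEND 6: p_11 = 6·5845328568450713 + 171669314086334 = 35243640724790612, q_11 = 6·149786996823634 + 4399039455635 = 903121020397439 → 35243640724790612/903121020397439
APPEND 30: p_12 = 30·35243640724790612 + 5845328568450713 = 1063154550312169073, q_12 = 30·903121020397439 + 149786996823634 = 27243417608746804 → 1063154550312169073/27243417608746804

1600/41
8039/206
331199/8487
10606407/271790
231523779194/5932814755
8571889515357/219655332044
171669314086334/4399039455635
1063154550312169073/27243417608746804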